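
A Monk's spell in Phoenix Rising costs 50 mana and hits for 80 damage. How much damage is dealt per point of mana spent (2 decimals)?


Efficiency = damage / mana
= 80 / 50
= 1.60

1.60 dmg/mana


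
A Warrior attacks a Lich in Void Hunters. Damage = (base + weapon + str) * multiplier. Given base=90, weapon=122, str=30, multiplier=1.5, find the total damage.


Sum base + weapon + str = 90 + 122 + 30 = 242
Multiply by 1.5:
242 * 1.5 = 363.0

363.0 damage


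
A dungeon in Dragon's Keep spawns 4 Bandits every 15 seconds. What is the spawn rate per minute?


Spawns per minute = count * (60 / interval)
= 4 * (60 / 15)
= 4 * 4.0
= 16.0

16.0 per minute


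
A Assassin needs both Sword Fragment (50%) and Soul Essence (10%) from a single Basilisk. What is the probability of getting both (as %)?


For independent events, P(both) = P(A) * P(B)
= 50% * 10%
= 500 / 100 %
= 5.0%

5.0%


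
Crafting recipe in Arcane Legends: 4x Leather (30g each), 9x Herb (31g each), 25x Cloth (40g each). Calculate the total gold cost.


Cost breakdown:
  Leather: 4 * 30 = 120
  Herb: 9 * 31 = 279
  Cloth: 25 * 40 = 1000
Total = 120 + 279 + 1000 = 1399

1399 gold


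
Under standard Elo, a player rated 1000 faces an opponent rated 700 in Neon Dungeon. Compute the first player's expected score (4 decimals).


Elo expected score: Ea = 1/(1 + 10^((Rb-Ra)/400))
Rb - Ra = 700 - 1000 = -300
(Rb-Ra)/400 = -300/400 = -0.75
10^-0.75 = 0.177828
Ea = 1/(1 + 0.177828) = 1/1.177828 = 0.8490

0.8490


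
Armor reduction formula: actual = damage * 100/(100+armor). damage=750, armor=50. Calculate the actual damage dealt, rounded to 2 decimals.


actual = 750 * 100 / (100 + 50)
= 750 * 100 / 150
= 75000 / 150
= 500.00

500.00 damage


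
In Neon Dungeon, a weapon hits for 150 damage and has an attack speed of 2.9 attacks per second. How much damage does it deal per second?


DPS = damage * attack_speed
= 150 * 2.9
= 435.0

435.0 DPS


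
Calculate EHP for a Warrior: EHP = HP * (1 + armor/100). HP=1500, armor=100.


EHP = 1500 * (1 + 100/100)
= 1500 * (1 + 1.0)
= 1500 * 2.0
= 3000.0

3000.0 EHP


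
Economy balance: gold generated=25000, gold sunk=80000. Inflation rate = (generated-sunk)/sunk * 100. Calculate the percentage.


Net gold = 25000 - 80000 = -55000
Inflation rate = net / sunk * 100 = -55000 / 80000 * 100
= -0.6875 * 100
= -68.75%

-68.75%


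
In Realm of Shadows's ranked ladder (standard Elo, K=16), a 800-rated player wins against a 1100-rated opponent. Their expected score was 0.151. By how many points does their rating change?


Elo update: delta = K * (S - Ea), where S = 1 (wins)
S - Ea = 1 - 0.151 = 0.849
Rating change = 16 * 0.849
= 13.58

13.58 rating points


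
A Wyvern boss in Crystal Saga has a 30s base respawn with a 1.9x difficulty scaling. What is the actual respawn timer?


Respawn time = base * multiplier
= 30 * 1.9
= 57.0 seconds

57.0 seconds


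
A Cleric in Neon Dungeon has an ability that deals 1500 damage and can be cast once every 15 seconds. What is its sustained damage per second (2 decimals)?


DPS = damage / cooldown
= 1500 / 15
= 100.00

100.00 DPS


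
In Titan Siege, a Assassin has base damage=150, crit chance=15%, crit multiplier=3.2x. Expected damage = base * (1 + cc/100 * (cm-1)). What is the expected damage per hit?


E[dmg] = base * (1 + crit_chance * (crit_mult - 1))
cc as decimal = 15/100 = 0.15
cm - 1 = 3.2 - 1 = 2.2
Bonus factor = 0.15 * 2.2 = 0.33
Total multiplier = 1 + 0.33 = 1.33
Expected damage = 150 * 1.33 = 199.50

199.50 damage


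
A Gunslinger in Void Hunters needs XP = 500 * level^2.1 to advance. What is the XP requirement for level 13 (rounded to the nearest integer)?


XP = 500 * level^2.1
Substitute level = 13:
XP = 500 * 13^2.1
= 500 * 218.4143
= 109207

109207 XP


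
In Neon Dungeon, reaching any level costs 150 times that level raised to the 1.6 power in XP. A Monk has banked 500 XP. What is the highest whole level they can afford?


XP = 150 * level^1.6, so level = (XP / 150)^(1/1.6)
= (500 / 150)^(1/1.6)
= 3.3333^0.625
= 2.1223
Floor: level = 2

level 2


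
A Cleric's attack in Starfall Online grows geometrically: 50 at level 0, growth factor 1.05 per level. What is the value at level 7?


value = base * growth^level
= 50 * 1.05^7
= 50 * 1.4071
= 70.36

70.36 attack


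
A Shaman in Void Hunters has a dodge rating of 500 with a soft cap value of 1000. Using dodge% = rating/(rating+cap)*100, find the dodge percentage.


dodge% = 500 / (500 + 1000) * 100
= 500 / 1500 * 100
= 0.333333 * 100
= 33.33%

33.33%


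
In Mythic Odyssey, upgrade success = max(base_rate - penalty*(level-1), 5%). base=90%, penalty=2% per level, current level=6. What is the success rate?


raw_rate = 90 - 2 * (6 - 1)
= 90 - 2 * 5
= 90 - 10
= 80
Apply floor: max(80, 5) = 80%

80%


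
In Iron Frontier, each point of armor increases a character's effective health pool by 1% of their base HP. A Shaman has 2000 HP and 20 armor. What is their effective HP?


EHP = 2000 * (1 + 20/100)
= 2000 * (1 + 0.2)
= 2000 * 1.2
= 2400.0

2400.0 EHP


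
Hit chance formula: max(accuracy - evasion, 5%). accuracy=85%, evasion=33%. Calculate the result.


accuracy - evasion = 85 - 33 = 52
Apply floor: max(52, 5) = 52
Hit chance = 52%

52%


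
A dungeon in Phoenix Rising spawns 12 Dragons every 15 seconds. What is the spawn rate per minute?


Spawns per minute = count * (60 / interval)
= 12 * (60 / 15)
= 12 * 4.0
= 48.0

48.0 per minute


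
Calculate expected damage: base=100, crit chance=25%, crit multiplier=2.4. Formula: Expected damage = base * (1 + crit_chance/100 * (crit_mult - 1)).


E[dmg] = base * (1 + crit_chance * (crit_mult - 1))
cc as decimal = 25/100 = 0.25
cm - 1 = 2.4 - 1 = 1.4
Bonus factor = 0.25 * 1.4 = 0.35
Total multiplier = 1 + 0.35 = 1.35
Expected damage = 100 * 1.35 = 135.00

135.00 damage


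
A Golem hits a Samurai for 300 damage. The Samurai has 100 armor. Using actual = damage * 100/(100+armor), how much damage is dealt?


actual = 300 * 100 / (100 + 100)
= 300 * 100 / 200
= 30000 / 200
= 150.00

150.00 damage


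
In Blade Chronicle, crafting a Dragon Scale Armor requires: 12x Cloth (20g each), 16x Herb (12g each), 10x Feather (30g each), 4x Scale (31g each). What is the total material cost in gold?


Cost breakdown:
  Cloth: 12 * 20 = 240
  Herb: 16 * 12 = 192
  Feather: 10 * 30 = 300
  Scale: 4 * 31 = 124
Total = 240 + 192 + 300 + 124 = 856

856 gold


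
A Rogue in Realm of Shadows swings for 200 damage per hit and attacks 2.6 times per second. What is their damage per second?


DPS = damage * attack_speed
= 200 * 2.6
= 520.0

520.0 DPS


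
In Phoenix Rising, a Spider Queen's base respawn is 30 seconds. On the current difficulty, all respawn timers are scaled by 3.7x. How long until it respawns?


Respawn time = base * multiplier
= 30 * 3.7
= 111.0 seconds

111.0 seconds


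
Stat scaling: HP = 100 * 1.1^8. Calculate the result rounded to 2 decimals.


value = base * growth^level
= 100 * 1.1^8
= 100 * 2.143589
= 214.36

214.36 HP


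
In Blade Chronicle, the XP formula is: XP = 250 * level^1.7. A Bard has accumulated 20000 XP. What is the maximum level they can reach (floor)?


XP = 250 * level^1.7, so level = (XP / 250)^(1/1.7)
= (20000 / 250)^(1/1.7)
= 80.0^0.5882
= 13.1663
Floor: level = 13

level 13


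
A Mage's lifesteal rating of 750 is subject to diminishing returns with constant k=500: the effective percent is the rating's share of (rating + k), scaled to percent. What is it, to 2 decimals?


effective% = rating / (rating + k) * 100
= 750 / (750 + 500) * 100
= 750 / 1250 * 100
= 0.6 * 100
= 60.00%

60.00%


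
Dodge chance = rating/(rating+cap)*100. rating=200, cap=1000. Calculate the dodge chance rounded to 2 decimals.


dodge% = 200 / (200 + 1000) * 100
= 200 / 1200 * 100
= 0.166667 * 100
= 16.67%

16.67%


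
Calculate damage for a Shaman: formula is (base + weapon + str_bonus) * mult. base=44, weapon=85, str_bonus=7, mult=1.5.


Sum base + weapon + str = 44 + 85 + 7 = 136
Multiply by 1.5:
136 * 1.5 = 204.0

204.0 damage


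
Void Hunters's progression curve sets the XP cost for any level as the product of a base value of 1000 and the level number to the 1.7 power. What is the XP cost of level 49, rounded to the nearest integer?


XP = 1000 * level^1.7
Substitute level = 49:
XP = 1000 * 49^1.7
= 1000 * 747.0219
= 747022

747022 XP


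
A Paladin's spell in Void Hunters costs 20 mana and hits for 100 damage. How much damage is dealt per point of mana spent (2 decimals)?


Efficiency = damage / mana
= 100 / 20
= 5.00

5.00 dmg/mana


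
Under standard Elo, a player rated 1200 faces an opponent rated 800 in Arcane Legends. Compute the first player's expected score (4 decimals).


Elo expected score: Ea = 1/(1 + 10^((Rb-Ra)/400))
Rb - Ra = 800 - 1200 = -400
(Rb-Ra)/400 = -400/400 = -1.0
10^-1.0 = 0.1
Ea = 1/(1 + 0.1) = 1/1.1 = 0.9091

0.9091


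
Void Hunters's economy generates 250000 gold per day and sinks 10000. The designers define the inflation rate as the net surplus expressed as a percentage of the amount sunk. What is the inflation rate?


Net gold = 250000 - 10000 = 240000
Inflation rate = net / sunk * 100 = 240000 / 10000 * 100
= 24.0 * 100
= 2400.00%

2400.00%


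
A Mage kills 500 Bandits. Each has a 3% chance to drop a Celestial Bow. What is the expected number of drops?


Expected drops = kills * (drop_rate / 100)
= 500 * (3 / 100)
= 500 * 0.03
= 15.0

15.0 drops


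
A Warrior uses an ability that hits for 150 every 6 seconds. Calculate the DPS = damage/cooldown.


DPS = damage / cooldown
= 150 / 6
= 25.00

25.00 DPS


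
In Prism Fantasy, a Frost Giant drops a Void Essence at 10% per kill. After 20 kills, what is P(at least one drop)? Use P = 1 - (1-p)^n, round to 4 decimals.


P(at least one) = 1 - P(none) = 1 - (1-p)^n
p = 10/100 = 0.1
1 - p = 0.9
(1 - p)^20 = 0.9^20 = 0.121577
P(at least one) = 1 - 0.121577 = 0.8784

0.8784


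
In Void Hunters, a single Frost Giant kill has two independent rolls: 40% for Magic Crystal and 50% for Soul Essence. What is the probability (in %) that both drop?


For independent events, P(both) = P(A) * P(B)
= 40% * 50%
= 2000 / 100 %
= 20.0%

20.0%


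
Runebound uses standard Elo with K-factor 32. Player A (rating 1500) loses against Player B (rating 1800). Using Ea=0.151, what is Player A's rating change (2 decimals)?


Elo update: delta = K * (S - Ea), where S = 0 (loses)
S - Ea = 0 - 0.151 = -0.151
Rating change = 32 * -0.151
= -4.83

-4.83 rating points


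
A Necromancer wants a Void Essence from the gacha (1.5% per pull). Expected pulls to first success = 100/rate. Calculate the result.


Expected pulls for a geometric distribution = 1/p = 100 / rate%
= 100 / 1.5
= 66.67

66.67 pulls


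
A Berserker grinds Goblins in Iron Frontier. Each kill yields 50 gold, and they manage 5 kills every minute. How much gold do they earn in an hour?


Gold per minute = 50 * 5 = 250
Gold per hour = 250 * 60 = 15000

15000 gold/hour


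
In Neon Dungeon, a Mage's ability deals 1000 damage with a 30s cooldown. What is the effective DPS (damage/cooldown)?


DPS = damage / cooldown
= 1000 / 30
= 33.33

33.33 DPS


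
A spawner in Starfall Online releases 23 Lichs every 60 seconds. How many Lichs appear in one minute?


Spawns per minute = count * (60 / interval)
= 23 * (60 / 60)
= 23 * 1.0
= 23.0

23.0 per minute


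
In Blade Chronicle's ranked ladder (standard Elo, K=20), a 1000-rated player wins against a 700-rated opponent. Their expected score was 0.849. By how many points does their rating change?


Elo update: delta = K * (S - Ea), where S = 1 (wins)
S - Ea = 1 - 0.849 = 0.151
Rating change = 20 * 0.151
= 3.02

3.02 rating points


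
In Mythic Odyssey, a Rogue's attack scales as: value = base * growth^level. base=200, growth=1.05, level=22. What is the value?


value = base * growth^level
= 200 * 1.05^22
= 200 * 2.925261
= 585.05

585.05 attack


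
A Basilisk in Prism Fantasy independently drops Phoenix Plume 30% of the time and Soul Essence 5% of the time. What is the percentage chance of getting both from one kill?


For independent events, P(both) = P(A) * P(B)
= 30% * 5%
= 150 / 100 %
= 1.5%

1.5%


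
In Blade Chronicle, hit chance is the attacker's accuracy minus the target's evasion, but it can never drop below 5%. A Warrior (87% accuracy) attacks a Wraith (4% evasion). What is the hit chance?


accuracy - evasion = 87 - 4 = 83
Apply floor: max(83, 5) = 83
Hit chance = 83%

83%


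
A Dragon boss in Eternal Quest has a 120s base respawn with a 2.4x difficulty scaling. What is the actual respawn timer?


Respawn time = base * multiplier
= 120 * 2.4
= 288.0 seconds

288.0 seconds


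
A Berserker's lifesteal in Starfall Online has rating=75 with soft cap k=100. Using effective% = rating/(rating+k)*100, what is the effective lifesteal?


effective% = rating / (rating + k) * 100
= 75 / (75 + 100) * 100
= 75 / 175 * 100
= 0.428571 * 100
= 42.86%

42.86%


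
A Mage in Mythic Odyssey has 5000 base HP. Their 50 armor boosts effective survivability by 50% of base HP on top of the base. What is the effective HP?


EHP = 5000 * (1 + 50/100)
= 5000 * (1 + 0.5)
= 5000 * 1.5
= 7500.0

7500.0 EHP


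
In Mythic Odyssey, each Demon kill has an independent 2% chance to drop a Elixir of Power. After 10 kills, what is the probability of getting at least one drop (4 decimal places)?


P(at least one) = 1 - P(none) = 1 - (1-p)^n
p = 2/100 = 0.02
1 - p = 0.98
(1 - p)^10 = 0.98^10 = 0.817073
P(at least one) = 1 - 0.817073 = 0.1829

0.1829


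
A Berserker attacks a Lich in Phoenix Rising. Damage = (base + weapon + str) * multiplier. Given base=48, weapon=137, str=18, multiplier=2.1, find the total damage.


Sum base + weapon + str = 48 + 137 + 18 = 203
Multiply by 2.1:
203 * 2.1 = 426.3

426.3 damage


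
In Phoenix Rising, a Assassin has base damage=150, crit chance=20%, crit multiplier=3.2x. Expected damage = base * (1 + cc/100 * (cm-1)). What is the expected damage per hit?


E[dmg] = base * (1 + crit_chance * (crit_mult - 1))
cc as decimal = 20/100 = 0.2
cm - 1 = 3.2 - 1 = 2.2
Bonus factor = 0.2 * 2.2 = 0.44
Total multiplier = 1 + 0.44 = 1.44
Expected damage = 150 * 1.44 = 216.00

216.00 damage


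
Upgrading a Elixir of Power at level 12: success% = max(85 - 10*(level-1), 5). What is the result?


raw_rate = 85 - 10 * (12 - 1)
= 85 - 10 * 11
= 85 - 110
= -25
Apply floor: max(-25, 5) = 5%

5%


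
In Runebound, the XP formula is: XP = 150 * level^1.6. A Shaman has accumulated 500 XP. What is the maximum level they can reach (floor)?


XP = 150 * level^1.6, so level = (XP / 150)^(1/1.6)
= (500 / 150)^(1/1.6)
= 3.3333^0.625
= 2.1223
Floor: level = 2

level 2


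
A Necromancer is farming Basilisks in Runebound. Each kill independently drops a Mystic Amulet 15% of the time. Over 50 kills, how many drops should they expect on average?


Expected drops = kills * (drop_rate / 100)
= 50 * (15 / 100)
= 50 * 0.15
= 7.5

7.5 drops


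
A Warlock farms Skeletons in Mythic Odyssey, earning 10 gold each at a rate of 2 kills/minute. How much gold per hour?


Gold per minute = 10 * 2 = 20
Gold per hour = 20 * 60 = 1200

1200 gold/hour


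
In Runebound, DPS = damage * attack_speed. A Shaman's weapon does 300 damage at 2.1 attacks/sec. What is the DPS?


DPS = damage * attack_speed
= 300 * 2.1
= 630.0

630.0 DPS


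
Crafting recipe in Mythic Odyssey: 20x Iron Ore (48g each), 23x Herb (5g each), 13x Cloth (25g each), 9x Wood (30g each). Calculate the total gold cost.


Cost breakdown:
  Iron Ore: 20 * 48 = 960
  Herb: 23 * 5 = 115
  Cloth: 13 * 25 = 325
  Wood: 9 * 30 = 270
Total = 960 + 115 + 325 + 270 = 1670

1670 gold


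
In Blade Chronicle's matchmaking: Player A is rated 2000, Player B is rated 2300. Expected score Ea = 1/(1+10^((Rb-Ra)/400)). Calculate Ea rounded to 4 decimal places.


Elo expected score: Ea = 1/(1 + 10^((Rb-Ra)/400))
Rb - Ra = 2300 - 2000 = 300
(Rb-Ra)/400 = 300/400 = 0.75
10^0.75 = 5.623413
Ea = 1/(1 + 5.623413) = 1/6.623413 = 0.1510

0.1510


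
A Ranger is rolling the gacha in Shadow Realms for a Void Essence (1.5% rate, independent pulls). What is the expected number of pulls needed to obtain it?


Expected pulls for a geometric distribution = 1/p = 100 / rate%
= 100 / 1.5
= 66.67

66.67 pulls


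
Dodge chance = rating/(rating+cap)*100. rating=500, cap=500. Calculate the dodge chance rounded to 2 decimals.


dodge% = 500 / (500 + 500) * 100
= 500 / 1000 * 100
= 0.5 * 100
= 50.00%

50.00%


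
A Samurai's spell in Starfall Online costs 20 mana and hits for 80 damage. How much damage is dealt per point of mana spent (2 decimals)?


Efficiency = damage / mana
= 80 / 20
= 4.00

4.00 dmg/mana


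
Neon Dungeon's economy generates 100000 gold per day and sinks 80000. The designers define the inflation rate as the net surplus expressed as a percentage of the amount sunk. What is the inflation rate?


Net gold = 100000 - 80000 = 20000
Inflation rate = net / sunk * 100 = 20000 / 80000 * 100
= 0.25 * 100
= 25.00%

25.00%


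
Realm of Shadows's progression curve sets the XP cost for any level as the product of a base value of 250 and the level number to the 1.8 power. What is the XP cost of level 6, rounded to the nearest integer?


XP = 250 * level^1.8
Substitute level = 6:
XP = 250 * 6^1.8
= 250 * 25.1578
= 6289

6289 XP


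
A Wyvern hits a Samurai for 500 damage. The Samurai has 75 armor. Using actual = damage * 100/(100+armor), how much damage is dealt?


actual = 500 * 100 / (100 + 75)
= 500 * 100 / 175
= 50000 / 175
= 285.71

285.71 damage


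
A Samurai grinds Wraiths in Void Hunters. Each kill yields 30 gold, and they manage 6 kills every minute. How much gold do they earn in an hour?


Gold per minute = 30 * 6 = 180
Gold per hour = 180 * 60 = 10800

10800 gold/hour


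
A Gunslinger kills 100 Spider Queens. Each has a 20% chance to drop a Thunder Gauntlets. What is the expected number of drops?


Expected drops = kills * (drop_rate / 100)
= 100 * (20 / 100)
= 100 * 0.2
= 20.0

20.0 drops


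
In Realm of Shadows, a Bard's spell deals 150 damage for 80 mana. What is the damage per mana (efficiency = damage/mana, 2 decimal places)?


Efficiency = damage / mana
= 150 / 80
= 1.88

1.88 dmg/mana


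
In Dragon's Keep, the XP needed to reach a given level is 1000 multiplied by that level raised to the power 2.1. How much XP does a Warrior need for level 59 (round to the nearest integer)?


XP = 1000 * level^2.1
Substitute level = 59:
XP = 1000 * 59^2.1
= 1000 * 5233.4638
= 5233464

5233464 XP


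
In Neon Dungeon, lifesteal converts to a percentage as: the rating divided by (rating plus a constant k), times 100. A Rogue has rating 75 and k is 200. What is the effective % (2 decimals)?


effective% = rating / (rating + k) * 100
= 75 / (75 + 200) * 100
= 75 / 275 * 100
= 0.272727 * 100
= 27.27%

27.27%


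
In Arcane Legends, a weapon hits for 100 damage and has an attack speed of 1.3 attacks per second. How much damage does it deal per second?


DPS = damage * attack_speed
= 100 * 1.3
= 130.0

130.0 DPS


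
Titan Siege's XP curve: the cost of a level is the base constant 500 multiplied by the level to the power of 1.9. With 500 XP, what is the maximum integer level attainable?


XP = 500 * level^1.9, so level = (XP / 500)^(1/1.9)
= (500 / 500)^(1/1.9)
= 1.0^0.5263
= 1.0
Floor: level = 1

level 1


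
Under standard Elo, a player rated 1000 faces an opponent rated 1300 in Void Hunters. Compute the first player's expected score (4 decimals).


Elo expected score: Ea = 1/(1 + 10^((Rb-Ra)/400))
Rb - Ra = 1300 - 1000 = 300
(Rb-Ra)/400 = 300/400 = 0.75
10^0.75 = 5.623413
Ea = 1/(1 + 5.623413) = 1/6.623413 = 0.1510

0.1510


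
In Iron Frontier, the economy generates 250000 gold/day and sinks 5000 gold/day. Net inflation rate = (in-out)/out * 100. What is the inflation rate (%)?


Net gold = 250000 - 5000 = 245000
Inflation rate = net / sunk * 100 = 245000 / 5000 * 100
= 49.0 * 100
= 4900.00%

4900.00%


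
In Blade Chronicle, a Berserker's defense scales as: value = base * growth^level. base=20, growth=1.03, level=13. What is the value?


value = base * growth^level
= 20 * 1.03^13
= 20 * 1.468534
= 29.37

29.37 defense


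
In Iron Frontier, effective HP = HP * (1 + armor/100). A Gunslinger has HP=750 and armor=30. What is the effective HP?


EHP = 750 * (1 + 30/100)
= 750 * (1 + 0.3)
= 750 * 1.3
= 975.0

975.0 EHP


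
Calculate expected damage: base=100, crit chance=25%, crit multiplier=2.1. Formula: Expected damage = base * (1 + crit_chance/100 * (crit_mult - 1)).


E[dmg] = base * (1 + crit_chance * (crit_mult - 1))
cc as decimal = 25/100 = 0.25
cm - 1 = 2.1 - 1 = 1.1
Bonus factor = 0.25 * 1.1 = 0.275
Total multiplier = 1 + 0.275 = 1.275
Expected damage = 100 * 1.275 = 127.50

127.50 damage


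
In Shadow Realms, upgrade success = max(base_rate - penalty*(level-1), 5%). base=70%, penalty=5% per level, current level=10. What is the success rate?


raw_rate = 70 - 5 * (10 - 1)
= 70 - 5 * 9
= 70 - 45
= 25
Apply floor: max(25, 5) = 25%

25%


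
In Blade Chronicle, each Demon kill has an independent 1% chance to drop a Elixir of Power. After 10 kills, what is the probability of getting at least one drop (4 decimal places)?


P(at least one) = 1 - P(none) = 1 - (1-p)^n
p = 1/100 = 0.01
1 - p = 0.99
(1 - p)^10 = 0.99^10 = 0.904382
P(at least one) = 1 - 0.904382 = 0.0956

0.0956


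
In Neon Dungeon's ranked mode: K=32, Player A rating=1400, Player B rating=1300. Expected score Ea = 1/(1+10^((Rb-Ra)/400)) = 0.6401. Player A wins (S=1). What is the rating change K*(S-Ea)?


Elo update: delta = K * (S - Ea), where S = 1 (wins)
S - Ea = 1 - 0.6401 = 0.3599
Rating change = 32 * 0.3599
= 11.52

11.52 rating points


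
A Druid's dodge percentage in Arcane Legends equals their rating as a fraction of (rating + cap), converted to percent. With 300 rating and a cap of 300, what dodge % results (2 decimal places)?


dodge% = 300 / (300 + 300) * 100
= 300 / 600 * 100
= 0.5 * 100
= 50.00%

50.00%


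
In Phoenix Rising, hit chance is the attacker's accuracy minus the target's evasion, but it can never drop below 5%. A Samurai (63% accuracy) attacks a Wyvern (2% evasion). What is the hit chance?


accuracy - evasion = 63 - 2 = 61
Apply floor: max(61, 5) = 61
Hit chance = 61%

61%


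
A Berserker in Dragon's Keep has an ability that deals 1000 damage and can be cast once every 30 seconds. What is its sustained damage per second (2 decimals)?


DPS = damage / cooldown
= 1000 / 30
= 33.33

33.33 DPS


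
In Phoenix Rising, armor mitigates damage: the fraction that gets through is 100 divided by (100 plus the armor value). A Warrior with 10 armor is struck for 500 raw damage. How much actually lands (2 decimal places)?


actual = 500 * 100 / (100 + 10)
= 500 * 100 / 110
= 50000 / 110
= 454.55

454.55 damage


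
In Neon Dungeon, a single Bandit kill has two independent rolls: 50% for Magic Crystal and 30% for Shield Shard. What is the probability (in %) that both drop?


For independent events, P(both) = P(A) * P(B)
= 50% * 30%
= 1500 / 100 %
= 15.0%

15.0%


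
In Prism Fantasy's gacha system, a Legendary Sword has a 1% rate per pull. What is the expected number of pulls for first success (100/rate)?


Expected pulls for a geometric distribution = 1/p = 100 / rate%
= 100 / 1
= 100.0

100.0 pulls


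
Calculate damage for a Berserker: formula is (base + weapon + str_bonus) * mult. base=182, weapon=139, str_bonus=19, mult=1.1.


Sum base + weapon + str = 182 + 139 + 19 = 340
Multiply by 1.1:
340 * 1.1 = 374.0

374.0 damage


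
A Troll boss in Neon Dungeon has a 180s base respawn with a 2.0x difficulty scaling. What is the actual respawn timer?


Respawn time = base * multiplier
= 180 * 2.0
= 360.0 seconds

360.0 seconds


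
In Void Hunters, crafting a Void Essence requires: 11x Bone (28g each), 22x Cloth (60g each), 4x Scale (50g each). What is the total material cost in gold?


Cost breakdown:
  Bone: 11 * 28 = 308
  Cloth: 22 * 60 = 1320
  Scale: 4 * 50 = 200
Total = 308 + 1320 + 200 = 1828

1828 gold


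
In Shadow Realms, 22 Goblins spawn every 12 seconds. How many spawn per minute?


Spawns per minute = count * (60 / interval)
= 22 * (60 / 12)
= 22 * 5.0
= 110.0

110.0 per minute


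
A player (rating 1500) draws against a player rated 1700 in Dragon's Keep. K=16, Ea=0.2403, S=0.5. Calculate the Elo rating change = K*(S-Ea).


Elo update: delta = K * (S - Ea), where S = 0.5 (draws)
S - Ea = 0.5 - 0.2403 = 0.2597
Rating change = 16 * 0.2597
= 4.16

4.16 rating points


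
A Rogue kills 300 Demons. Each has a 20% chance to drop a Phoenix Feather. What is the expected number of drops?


Expected drops = kills * (drop_rate / 100)
= 300 * (20 / 100)
= 300 * 0.2
= 60.0

60.0 drops


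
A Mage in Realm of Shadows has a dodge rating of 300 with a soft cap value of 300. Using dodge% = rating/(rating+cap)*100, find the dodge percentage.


dodge% = 300 / (300 + 300) * 100
= 300 / 600 * 100
= 0.5 * 100
= 50.00%

50.00%


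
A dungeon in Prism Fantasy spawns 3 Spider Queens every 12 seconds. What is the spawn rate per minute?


Spawns per minute = count * (60 / interval)
= 3 * (60 / 12)
= 3 * 5.0
= 15.0

15.0 per minute


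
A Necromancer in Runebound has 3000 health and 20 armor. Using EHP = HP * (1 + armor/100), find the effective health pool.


EHP = 3000 * (1 + 20/100)
= 3000 * (1 + 0.2)
= 3000 * 1.2
= 3600.0

3600.0 EHP


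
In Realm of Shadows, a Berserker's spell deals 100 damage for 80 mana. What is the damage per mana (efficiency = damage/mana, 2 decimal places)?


Efficiency = damage / mana
= 100 / 80
= 1.25

1.25 dmg/mana


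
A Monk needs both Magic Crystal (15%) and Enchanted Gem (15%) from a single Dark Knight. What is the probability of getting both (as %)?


For independent events, P(both) = P(A) * P(B)
= 15% * 15%
= 225 / 100 %
= 2.25%

2.25%


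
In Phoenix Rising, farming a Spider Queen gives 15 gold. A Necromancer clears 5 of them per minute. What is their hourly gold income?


Gold per minute = 15 * 5 = 75
Gold per hour = 75 * 60 = 4500

4500 gold/hour


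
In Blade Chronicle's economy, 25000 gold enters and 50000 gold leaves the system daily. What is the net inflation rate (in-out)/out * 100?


Net gold = 25000 - 50000 = -25000
Inflation rate = net / sunk * 100 = -25000 / 50000 * 100
= -0.5 * 100
= -50.00%

-50.00%


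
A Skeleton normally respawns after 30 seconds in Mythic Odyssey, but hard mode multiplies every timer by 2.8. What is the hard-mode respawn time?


Respawn time = base * multiplier
= 30 * 2.8
= 84.0 seconds

84.0 seconds


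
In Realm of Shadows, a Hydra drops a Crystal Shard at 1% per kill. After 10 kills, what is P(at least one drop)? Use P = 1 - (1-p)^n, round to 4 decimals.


P(at least one) = 1 - P(none) = 1 - (1-p)^n
p = 1/100 = 0.01
1 - p = 0.99
(1 - p)^10 = 0.99^10 = 0.904382
P(at least one) = 1 - 0.904382 = 0.0956

0.0956


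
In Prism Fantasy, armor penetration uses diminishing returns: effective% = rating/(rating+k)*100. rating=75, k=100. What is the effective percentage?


effective% = rating / (rating + k) * 100
= 75 / (75 + 100) * 100
= 75 / 175 * 100
= 0.428571 * 100
= 42.86%

42.86%


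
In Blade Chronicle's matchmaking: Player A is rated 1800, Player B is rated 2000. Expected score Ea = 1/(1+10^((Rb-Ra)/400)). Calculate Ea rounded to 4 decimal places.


Elo expected score: Ea = 1/(1 + 10^((Rb-Ra)/400))
Rb - Ra = 2000 - 1800 = 200
(Rb-Ra)/400 = 200/400 = 0.5
10^0.5 = 3.162278
Ea = 1/(1 + 3.162278) = 1/4.162278 = 0.2403

0.2403


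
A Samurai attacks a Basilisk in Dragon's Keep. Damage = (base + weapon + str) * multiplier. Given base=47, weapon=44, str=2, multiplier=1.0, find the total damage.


Sum base + weapon + str = 47 + 44 + 2 = 93
Multiply by 1.0:
93 * 1.0 = 93.0

93.0 damage


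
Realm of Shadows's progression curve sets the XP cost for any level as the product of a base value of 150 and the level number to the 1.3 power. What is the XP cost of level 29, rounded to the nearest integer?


XP = 150 * level^1.3
Substitute level = 29:
XP = 150 * 29^1.3
= 150 * 79.6375
= 11946

11946 XP


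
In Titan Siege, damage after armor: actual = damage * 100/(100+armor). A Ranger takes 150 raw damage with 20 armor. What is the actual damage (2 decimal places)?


actual = 150 * 100 / (100 + 20)
= 150 * 100 / 120
= 15000 / 120
= 125.00

125.00 damage


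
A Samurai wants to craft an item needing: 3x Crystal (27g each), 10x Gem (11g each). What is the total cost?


Cost breakdown:
  Crystal: 3 * 27 = 81
  Gem: 10 * 11 = 110
Total = 81 + 110 = 191

191 gold


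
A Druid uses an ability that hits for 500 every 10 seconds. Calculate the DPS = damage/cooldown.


DPS = damage / cooldown
= 500 / 10
= 50.00

50.00 DPS


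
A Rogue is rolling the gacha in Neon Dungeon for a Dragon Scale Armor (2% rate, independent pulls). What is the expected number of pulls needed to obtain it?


Expected pulls for a geometric distribution = 1/p = 100 / rate%
= 100 / 2
= 50.0

50.0 pulls


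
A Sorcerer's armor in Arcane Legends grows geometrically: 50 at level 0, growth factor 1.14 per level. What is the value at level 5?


value = base * growth^level
= 50 * 1.14^5
= 50 * 1.925415
= 96.27

96.27 armor


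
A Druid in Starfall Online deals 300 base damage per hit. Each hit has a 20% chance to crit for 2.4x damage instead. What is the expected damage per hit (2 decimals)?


E[dmg] = base * (1 + crit_chance * (crit_mult - 1))
cc as decimal = 20/100 = 0.2
cm - 1 = 2.4 - 1 = 1.4
Bonus factor = 0.2 * 1.4 = 0.28
Total multiplier = 1 + 0.28 = 1.28
Expected damage = 300 * 1.28 = 384.00

384.00 damage


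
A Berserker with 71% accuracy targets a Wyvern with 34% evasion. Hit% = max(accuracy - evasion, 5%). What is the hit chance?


accuracy - evasion = 71 - 34 = 37
Apply floor: max(37, 5) = 37
Hit chance = 37%

37%


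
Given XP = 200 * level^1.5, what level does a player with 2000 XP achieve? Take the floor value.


XP = 200 * level^1.5, so level = (XP / 200)^(1/1.5)
= (2000 / 200)^(1/1.5)
= 10.0^0.6667
= 4.6416
Floor: level = 4

level 4


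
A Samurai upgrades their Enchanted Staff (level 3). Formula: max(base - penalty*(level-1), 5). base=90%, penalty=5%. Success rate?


raw_rate = 90 - 5 * (3 - 1)
= 90 - 5 * 2
= 90 - 10
= 80
Apply floor: max(80, 5) = 80%

80%


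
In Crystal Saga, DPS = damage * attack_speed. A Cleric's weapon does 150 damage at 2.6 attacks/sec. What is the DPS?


DPS = damage * attack_speed
= 150 * 2.6
= 390.0

390.0 DPS


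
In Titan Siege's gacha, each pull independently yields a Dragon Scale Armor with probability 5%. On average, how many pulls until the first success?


Expected pulls for a geometric distribution = 1/p = 100 / rate%
= 100 / 5
= 20.0

20.0 pulls


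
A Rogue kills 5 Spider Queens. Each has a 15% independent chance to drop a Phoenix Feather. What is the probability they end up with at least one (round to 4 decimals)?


P(at least one) = 1 - P(none) = 1 - (1-p)^n
p = 15/100 = 0.15
1 - p = 0.85
(1 - p)^5 = 0.85^5 = 0.443705
P(at least one) = 1 - 0.443705 = 0.5563

0.5563


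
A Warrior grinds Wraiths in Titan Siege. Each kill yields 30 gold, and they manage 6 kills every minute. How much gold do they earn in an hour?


Gold per minute = 30 * 6 = 180
Gold per hour = 180 * 60 = 10800

10800 gold/hour


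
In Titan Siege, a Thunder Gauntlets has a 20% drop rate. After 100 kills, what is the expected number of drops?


Expected drops = kills * (drop_rate / 100)
= 100 * (20 / 100)
= 100 * 0.2
= 20.0

20.0 drops


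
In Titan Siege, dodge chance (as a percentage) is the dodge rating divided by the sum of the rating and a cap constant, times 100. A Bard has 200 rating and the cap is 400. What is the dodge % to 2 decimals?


dodge% = 200 / (200 + 400) * 100
= 200 / 600 * 100
= 0.333333 * 100
= 33.33%

33.33%


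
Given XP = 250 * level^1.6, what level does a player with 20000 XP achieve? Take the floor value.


XP = 250 * level^1.6, so level = (XP / 250)^(1/1.6)
= (20000 / 250)^(1/1.6)
= 80.0^0.625
= 15.4679
Floor: level = 15

level 15


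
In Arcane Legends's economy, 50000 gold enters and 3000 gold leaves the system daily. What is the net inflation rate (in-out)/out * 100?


Net gold = 50000 - 3000 = 47000
Inflation rate = net / sunk * 100 = 47000 / 3000 * 100
= 15.666667 * 100
= 1566.67%

1566.67%


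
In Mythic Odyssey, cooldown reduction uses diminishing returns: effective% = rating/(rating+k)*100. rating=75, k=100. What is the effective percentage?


effective% = rating / (rating + k) * 100
= 75 / (75 + 100) * 100
= 75 / 175 * 100
= 0.428571 * 100
= 42.86%

42.86%


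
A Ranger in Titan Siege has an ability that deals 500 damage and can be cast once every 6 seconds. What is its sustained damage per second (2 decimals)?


DPS = damage / cooldown
= 500 / 6
= 83.33

83.33 DPS


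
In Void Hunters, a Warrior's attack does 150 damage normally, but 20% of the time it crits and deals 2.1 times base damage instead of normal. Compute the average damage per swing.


E[dmg] = base * (1 + crit_chance * (crit_mult - 1))
cc as decimal = 20/100 = 0.2
cm - 1 = 2.1 - 1 = 1.1
Bonus factor = 0.2 * 1.1 = 0.22
Total multiplier = 1 + 0.22 = 1.22
Expected damage = 150 * 1.22 = 183.00

183.00 damage


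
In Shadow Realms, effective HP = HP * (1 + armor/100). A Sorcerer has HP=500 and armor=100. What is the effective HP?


EHP = 500 * (1 + 100/100)
= 500 * (1 + 1.0)
= 500 * 2.0
= 1000.0

1000.0 EHP


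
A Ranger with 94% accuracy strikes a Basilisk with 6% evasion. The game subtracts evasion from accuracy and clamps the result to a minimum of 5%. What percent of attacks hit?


accuracy - evasion = 94 - 6 = 88
Apply floor: max(88, 5) = 88
Hit chance = 88%

88%


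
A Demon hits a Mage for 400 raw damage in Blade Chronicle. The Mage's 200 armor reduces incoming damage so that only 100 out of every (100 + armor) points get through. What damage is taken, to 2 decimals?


actual = 400 * 100 / (100 + 200)
= 400 * 100 / 300
= 40000 / 300
= 133.33

133.33 damage


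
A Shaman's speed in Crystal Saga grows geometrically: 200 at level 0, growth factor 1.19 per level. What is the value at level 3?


value = base * growth^level
= 200 * 1.19^3
= 200 * 1.685159
= 337.03

337.03 speed


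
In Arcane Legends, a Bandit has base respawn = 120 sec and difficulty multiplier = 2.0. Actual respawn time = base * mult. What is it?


Respawn time = base * multiplier
= 120 * 2.0
= 240.0 seconds

240.0 seconds


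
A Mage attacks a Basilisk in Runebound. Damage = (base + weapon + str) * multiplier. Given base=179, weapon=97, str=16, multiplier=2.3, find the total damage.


Sum base + weapon + str = 179 + 97 + 16 = 292
Multiply by 2.3:
292 * 2.3 = 671.6

671.6 damage


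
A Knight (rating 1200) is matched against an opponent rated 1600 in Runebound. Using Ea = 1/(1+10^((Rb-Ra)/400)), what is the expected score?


Elo expected score: Ea = 1/(1 + 10^((Rb-Ra)/400))
Rb - Ra = 1600 - 1200 = 400
(Rb-Ra)/400 = 400/400 = 1.0
10^1.0 = 10.0
Ea = 1/(1 + 10.0) = 1/11.0 = 0.0909

0.0909


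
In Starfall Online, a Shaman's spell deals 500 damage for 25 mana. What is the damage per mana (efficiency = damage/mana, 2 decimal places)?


Efficiency = damage / mana
= 500 / 25
= 20.00

20.00 dmg/mana


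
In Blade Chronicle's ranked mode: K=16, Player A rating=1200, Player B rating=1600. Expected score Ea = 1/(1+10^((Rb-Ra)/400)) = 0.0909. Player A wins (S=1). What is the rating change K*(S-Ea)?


Elo update: delta = K * (S - Ea), where S = 1 (wins)
S - Ea = 1 - 0.0909 = 0.9091
Rating change = 16 * 0.9091
= 14.55

14.55 rating points


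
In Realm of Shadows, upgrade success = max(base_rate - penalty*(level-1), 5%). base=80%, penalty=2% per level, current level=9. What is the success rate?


raw_rate = 80 - 2 * (9 - 1)
= 80 - 2 * 8
= 80 - 16
= 64
Apply floor: max(64, 5) = 64%

64%


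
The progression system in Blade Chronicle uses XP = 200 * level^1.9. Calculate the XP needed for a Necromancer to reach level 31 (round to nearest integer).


XP = 200 * level^1.9
Substitute level = 31:
XP = 200 * 31^1.9
= 200 * 681.6905
= 136338

136338 XP


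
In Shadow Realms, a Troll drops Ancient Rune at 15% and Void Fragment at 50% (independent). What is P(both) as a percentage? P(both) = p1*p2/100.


For independent events, P(both) = P(A) * P(B)
= 15% * 50%
= 750 / 100 %
= 7.5%

7.5%


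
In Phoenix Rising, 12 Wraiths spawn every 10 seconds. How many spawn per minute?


Spawns per minute = count * (60 / interval)
= 12 * (60 / 10)
= 12 * 6.0
= 72.0

72.0 per minute


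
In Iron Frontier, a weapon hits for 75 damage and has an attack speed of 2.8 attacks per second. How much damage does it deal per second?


DPS = damage * attack_speed
= 75 * 2.8
= 210.0

210.0 DPS


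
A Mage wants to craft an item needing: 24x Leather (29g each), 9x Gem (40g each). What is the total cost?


Cost breakdown:
  Leather: 24 * 29 = 696
  Gem: 9 * 40 = 360
Total = 696 + 360 = 1056

1056 gold


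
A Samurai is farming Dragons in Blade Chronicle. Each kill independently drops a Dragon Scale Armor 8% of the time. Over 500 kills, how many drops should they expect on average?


Expected drops = kills * (drop_rate / 100)
= 500 * (8 / 100)
= 500 * 0.08
= 40.0

40.0 drops


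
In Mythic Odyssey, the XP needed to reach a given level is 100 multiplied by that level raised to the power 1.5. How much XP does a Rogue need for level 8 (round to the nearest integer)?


XP = 100 * level^1.5
Substitute level = 8:
XP = 100 * 8^1.5
= 100 * 22.6274
= 2263

2263 XP


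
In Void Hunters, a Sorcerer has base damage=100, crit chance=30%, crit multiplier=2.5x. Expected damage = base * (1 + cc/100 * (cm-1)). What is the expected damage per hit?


E[dmg] = base * (1 + crit_chance * (crit_mult - 1))
cc as decimal = 30/100 = 0.3
cm - 1 = 2.5 - 1 = 1.5
Bonus factor = 0.3 * 1.5 = 0.45
Total multiplier = 1 + 0.45 = 1.45
Expected damage = 100 * 1.45 = 145.00

145.00 damage


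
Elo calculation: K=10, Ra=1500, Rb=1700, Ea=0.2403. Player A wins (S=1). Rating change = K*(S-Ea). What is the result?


Elo update: delta = K * (S - Ea), where S = 1 (wins)
S - Ea = 1 - 0.2403 = 0.7597
Rating change = 10 * 0.7597
= 7.60

7.60 rating points


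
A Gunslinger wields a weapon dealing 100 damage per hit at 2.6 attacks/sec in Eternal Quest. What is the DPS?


DPS = damage * attack_speed
= 100 * 2.6
= 260.0

260.0 DPS


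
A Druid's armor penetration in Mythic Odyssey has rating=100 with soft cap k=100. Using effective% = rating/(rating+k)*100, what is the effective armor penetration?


effective% = rating / (rating + k) * 100
= 100 / (100 + 100) * 100
= 100 / 200 * 100
= 0.5 * 100
= 50.00%

50.00%


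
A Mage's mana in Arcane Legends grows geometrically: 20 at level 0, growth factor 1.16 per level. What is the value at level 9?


value = base * growth^level
= 20 * 1.16^9
= 20 * 3.802961
= 76.06

76.06 mana


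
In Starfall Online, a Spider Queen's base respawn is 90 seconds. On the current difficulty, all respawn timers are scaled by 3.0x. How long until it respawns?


Respawn time = base * multiplier
= 90 * 3.0
= 270.0 seconds

270.0 seconds


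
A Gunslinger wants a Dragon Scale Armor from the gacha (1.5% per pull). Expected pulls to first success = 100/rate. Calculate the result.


Expected pulls for a geometric distribution = 1/p = 100 / rate%
= 100 / 1.5
= 66.67

66.67 pulls
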